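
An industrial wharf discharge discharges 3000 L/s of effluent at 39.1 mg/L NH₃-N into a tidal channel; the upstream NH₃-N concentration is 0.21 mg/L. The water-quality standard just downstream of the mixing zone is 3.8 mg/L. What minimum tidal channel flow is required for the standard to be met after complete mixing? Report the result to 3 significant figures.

Set C_mix = 3.8: (Q·0.2100 + 3000·39.10) / (Q + 3000) = 3.8
→ Q = 3000·(39.10 − 3.8)/(3.8 − 0.2100) = 29500 L/s.

29500 L/s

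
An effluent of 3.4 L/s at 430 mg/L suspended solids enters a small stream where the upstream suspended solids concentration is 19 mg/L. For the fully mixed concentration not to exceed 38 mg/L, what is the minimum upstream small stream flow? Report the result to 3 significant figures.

Set C_mix = 38: (Q·19.00 + 3.400·430.0) / (Q + 3.400) = 38
→ Q = 3.400·(430.0 − 38)/(38 − 19.00) = 70.15 L/s.

70.1 L/s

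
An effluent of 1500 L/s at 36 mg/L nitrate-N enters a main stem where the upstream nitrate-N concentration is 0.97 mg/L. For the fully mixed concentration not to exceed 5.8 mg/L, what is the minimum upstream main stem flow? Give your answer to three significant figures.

9380 L/s

Set C_mix = 5.8: (Q·0.9700 + 1500·36.00) / (Q + 1500) = 5.8
→ Q = 1500·(36.00 − 5.8)/(5.8 − 0.9700) = 9379 L/s.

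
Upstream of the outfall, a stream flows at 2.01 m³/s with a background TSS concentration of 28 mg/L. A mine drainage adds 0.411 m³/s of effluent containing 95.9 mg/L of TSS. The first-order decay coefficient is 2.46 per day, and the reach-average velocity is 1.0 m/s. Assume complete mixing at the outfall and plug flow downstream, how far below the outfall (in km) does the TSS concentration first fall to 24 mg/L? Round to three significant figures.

17.5 km

Mixed concentration C = ΣQC/ΣQ = (2.010·28.00 + 0.4110·95.90) / 2.421 = 95.69/2.421 = 39.53 mg/L.
Set 39.53·exp(−k·t) = 24 → t = ln(39.53/24)/k = 17520 s = 4.868 h.
Distance = v·t = 1.0·17520 = 17520 m = 17.52 km.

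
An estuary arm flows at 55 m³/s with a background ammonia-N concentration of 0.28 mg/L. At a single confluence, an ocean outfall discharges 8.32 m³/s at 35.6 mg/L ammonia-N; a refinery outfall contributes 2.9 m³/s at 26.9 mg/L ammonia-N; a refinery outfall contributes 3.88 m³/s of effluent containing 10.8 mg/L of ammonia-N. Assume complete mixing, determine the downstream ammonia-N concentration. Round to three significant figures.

Mixed concentration C = ΣQC/ΣQ = (55.00·0.2800 + 8.320·35.60 + 2.900·26.90 + 3.880·10.80) / 70.10 = 431.5/70.10 = 6.156 mg/L.

6.16 mg/L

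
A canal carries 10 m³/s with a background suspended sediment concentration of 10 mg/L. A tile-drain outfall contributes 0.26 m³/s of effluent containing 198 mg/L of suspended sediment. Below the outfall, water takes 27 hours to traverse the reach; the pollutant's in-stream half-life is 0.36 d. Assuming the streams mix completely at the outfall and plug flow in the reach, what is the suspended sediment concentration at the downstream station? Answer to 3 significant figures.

1.69 mg/L

Conservation of mass: C = (10.00·10.00 + 0.2600·198.0) / 10.26 = 151.5/10.26 = 14.76 mg/L.
Half-life 0.36 d → k = ln 2 / 0.36 = 1.925 d⁻¹.
Decay over the reach: 14.76·exp(−kt) = 14.76·0.1146 = 1.692 mg/L.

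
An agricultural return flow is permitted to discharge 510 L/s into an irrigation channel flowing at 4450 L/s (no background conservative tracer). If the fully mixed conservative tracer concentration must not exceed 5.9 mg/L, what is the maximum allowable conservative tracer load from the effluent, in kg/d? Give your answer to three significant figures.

2530 kg/d

Mass balance at the limit: 4450·0 + 510.0·Cₑ = 4960·5.9 → Cₑ = 57.38 mg/L.
510.0 L/s = 0.5100 m³/s. Load = 0.5100 m³/s × 57.38 g/m³ × 86 400 s/d = 2528 kg/d.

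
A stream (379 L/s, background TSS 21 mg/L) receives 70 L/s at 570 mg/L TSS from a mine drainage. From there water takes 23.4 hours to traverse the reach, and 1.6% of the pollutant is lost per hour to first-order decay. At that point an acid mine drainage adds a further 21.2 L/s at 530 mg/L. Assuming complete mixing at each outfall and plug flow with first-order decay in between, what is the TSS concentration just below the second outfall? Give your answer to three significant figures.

Conservation of mass: C = (379.0·21.00 + 70.00·570.0) / 449.0 = 47860/449.0 = 106.6 mg/L; combined flow 449.0 L/s.
1.6%/h lost → k = −ln(1 − 0.016) = 0.01613 h⁻¹.
Applying C = C₀e^(−kt): 106.6 × 0.6856 = 73.08 mg/L.
At the second outfall, C = (449.0·73.08 + 21.20·530.0) / (449.0 + 21.20) = 93.68 mg/L.

93.7 mg/L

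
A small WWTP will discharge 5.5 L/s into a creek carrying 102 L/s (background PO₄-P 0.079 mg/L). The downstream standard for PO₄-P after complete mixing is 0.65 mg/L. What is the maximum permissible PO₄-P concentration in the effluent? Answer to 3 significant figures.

11.2 mg/L

At the limit, (Qr·Cr + Qe·Cₑ)/(Qr + Qe) = 0.65:
Cₑ = (107.5·0.65 − 102.0·0.07900) / 5.500 = 11.24 mg/L.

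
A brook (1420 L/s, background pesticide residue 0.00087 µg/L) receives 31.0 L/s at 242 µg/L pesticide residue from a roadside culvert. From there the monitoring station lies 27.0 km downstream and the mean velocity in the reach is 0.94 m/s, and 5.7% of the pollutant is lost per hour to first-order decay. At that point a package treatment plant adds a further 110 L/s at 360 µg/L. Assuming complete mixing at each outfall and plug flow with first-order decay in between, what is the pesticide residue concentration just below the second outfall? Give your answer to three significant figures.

28.4 µg/L

Conservation of mass: C = (1420·0.0008700 + 31.00·242.0) / 1451 = 7503/1451 = 5.171 µg/L; combined flow 1451 L/s.
Travel time t = 27.0·1000 / 0.94 = 28720 s = 7.979 h.
5.7%/h lost → k = −ln(1 − 0.057) = 0.05869 h⁻¹.
After decay, C = 5.171 × e^(−kt) = 5.171 × 0.6261 = 3.238 µg/L.
At the second outfall, C = (1451·3.238 + 110.0·360.0) / (1451 + 110.0) = 28.38 µg/L.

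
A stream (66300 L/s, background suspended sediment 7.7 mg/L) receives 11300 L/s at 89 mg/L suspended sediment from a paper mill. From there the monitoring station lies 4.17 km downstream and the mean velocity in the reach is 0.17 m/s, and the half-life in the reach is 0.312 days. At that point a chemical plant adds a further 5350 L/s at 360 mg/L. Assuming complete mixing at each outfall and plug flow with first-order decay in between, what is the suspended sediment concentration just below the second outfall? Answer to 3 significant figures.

Flow-weighted average: C = (66300·7.700 + 11300·89.00) / 77600 = 1516000/77600 = 19.54 mg/L; combined flow 77600 L/s.
Travel time t = 4.17·1000 / 0.17 = 24530 s = 6.814 h.
Half-life 0.312 d → k = ln 2 / 0.312 = 2.222 d⁻¹.
First-order decay: C = 19.54·exp(−k·t) = 19.54·0.5322 = 10.40 mg/L.
At the second outfall, C = (77600·10.40 + 5350·360.0) / (77600 + 5350) = 32.95 mg/L.

32.9 mg/L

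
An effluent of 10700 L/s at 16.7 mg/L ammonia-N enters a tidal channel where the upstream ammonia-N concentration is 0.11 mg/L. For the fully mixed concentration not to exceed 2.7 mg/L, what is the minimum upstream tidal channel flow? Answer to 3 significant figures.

57800 L/s

Set C_mix = 2.7: (Q·0.1100 + 10700·16.70) / (Q + 10700) = 2.7
→ Q = 10700·(16.70 − 2.7)/(2.7 − 0.1100) = 57840 L/s.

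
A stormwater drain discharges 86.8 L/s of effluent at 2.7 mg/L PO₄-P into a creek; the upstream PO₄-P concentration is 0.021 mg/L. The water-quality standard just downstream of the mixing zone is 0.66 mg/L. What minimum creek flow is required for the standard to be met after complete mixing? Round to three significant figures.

Set C_mix = 0.66: (Q·0.02100 + 86.80·2.700) / (Q + 86.80) = 0.66
→ Q = 86.80·(2.700 − 0.66)/(0.66 − 0.02100) = 277.1 L/s.

277 L/s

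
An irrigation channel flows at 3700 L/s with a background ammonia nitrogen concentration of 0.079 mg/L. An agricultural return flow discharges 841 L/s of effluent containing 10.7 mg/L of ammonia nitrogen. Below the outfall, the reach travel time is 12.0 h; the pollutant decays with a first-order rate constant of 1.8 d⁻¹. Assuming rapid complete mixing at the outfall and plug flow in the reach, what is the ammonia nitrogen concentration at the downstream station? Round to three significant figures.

0.832 mg/L

After mixing, C = (3700·0.07900 + 841.0·10.70) / 4541 = 9291/4541 = 2.046 mg/L.
After decay, C = 2.046 × e^(−kt) = 2.046 × 0.4066 = 0.8319 mg/L.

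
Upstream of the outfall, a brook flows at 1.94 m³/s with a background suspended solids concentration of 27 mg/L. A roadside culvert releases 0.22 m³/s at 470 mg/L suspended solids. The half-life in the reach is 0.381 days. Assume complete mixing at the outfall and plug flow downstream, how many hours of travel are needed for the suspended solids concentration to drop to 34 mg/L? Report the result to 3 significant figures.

Mass balance: C = (1.940·27.00 + 0.2200·470.0) / 2.160 = 155.8/2.160 = 72.12 mg/L.
Half-life 0.381 d → k = ln 2 / 0.381 = 1.819 d⁻¹.
72.12·exp(−k·t) = 34 → t = ln(72.12/34)/k = 35710 s = 9.920 h.

9.92 h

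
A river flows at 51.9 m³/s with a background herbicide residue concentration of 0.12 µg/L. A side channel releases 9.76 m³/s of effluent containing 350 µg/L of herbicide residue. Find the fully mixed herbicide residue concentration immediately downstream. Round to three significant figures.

55.5 µg/L

Conservation of mass: C = (51.90·0.1200 + 9.760·350.0) / 61.66 = 3422/61.66 = 55.50 µg/L.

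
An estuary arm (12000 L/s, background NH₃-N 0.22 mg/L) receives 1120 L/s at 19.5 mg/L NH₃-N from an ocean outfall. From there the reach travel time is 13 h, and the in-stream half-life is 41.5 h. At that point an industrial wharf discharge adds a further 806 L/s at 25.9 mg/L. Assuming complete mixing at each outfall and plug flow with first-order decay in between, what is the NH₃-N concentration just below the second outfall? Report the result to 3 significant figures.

2.91 mg/L

Flow-weighted average: C = (12000·0.2200 + 1120·19.50) / 13120 = 24480/13120 = 1.866 mg/L; combined flow 13120 L/s.
Half-life 41.5 h → k = ln 2 / 41.5 = 0.01670 h⁻¹ = 0.4009 d⁻¹.
Applying C = C₀e^(−kt): 1.866 × 0.8048 = 1.502 mg/L.
Second outfall: C = (13120·1.502 + 806.0·25.90)/13930 = 2.914 mg/L.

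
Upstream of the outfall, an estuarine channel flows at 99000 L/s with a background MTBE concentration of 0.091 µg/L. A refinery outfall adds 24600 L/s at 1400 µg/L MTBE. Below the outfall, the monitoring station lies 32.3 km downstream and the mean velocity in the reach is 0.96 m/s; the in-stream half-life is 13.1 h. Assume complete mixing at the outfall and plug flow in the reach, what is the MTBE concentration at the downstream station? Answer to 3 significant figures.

170 µg/L

Conservation of mass: C = (99000·0.09100 + 24600·1400) / 123600 = 34450000/123600 = 278.7 µg/L.
Travel time t = 32.3·1000 / 0.96 = 33650 s = 9.346 h.
Half-life 13.1 h → k = ln 2 / 13.1 = 0.05291 h⁻¹ = 1.270 d⁻¹.
First-order decay: C = 278.7·exp(−k·t) = 278.7·0.6099 = 170.0 µg/L.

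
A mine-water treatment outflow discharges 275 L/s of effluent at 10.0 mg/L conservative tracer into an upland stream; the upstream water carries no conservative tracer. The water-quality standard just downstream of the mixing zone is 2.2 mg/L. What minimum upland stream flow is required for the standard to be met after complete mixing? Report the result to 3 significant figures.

Set C_mix = 2.2: (Q·0 + 275.0·10.00) / (Q + 275.0) = 2.2
→ Q = 275.0·(10.00 − 2.2)/(2.2 − 0) = 975.0 L/s.

975 L/s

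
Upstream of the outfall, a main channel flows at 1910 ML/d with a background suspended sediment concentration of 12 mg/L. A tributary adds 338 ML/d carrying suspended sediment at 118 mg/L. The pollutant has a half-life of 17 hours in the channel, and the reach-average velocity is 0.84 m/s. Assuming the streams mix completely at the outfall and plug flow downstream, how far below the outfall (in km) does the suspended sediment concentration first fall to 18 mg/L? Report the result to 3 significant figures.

32.6 km

Mixed concentration C = ΣQC/ΣQ = (1910·12.00 + 338.0·118.0) / 2248 = 62800/2248 = 27.94 mg/L.
Half-life 17 h → k = ln 2 / 17 = 0.04077 h⁻¹ = 0.9786 d⁻¹.
Set 27.94·exp(−k·t) = 18 → t = ln(27.94/18)/k = 38810 s = 10.78 h.
Distance = v·t = 0.84·38810 = 32600 m = 32.60 km.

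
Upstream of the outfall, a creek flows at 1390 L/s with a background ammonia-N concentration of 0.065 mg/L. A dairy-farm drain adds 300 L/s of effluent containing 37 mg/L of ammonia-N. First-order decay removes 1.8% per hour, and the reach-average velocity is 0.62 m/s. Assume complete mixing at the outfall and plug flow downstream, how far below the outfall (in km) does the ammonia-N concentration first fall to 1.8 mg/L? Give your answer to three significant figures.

Flow-weighted average: C = (1390·0.06500 + 300.0·37.00) / 1690 = 11190/1690 = 6.622 mg/L.
1.8%/h lost → k = −ln(1 − 0.018) = 0.01816 h⁻¹.
Set 6.622·exp(−k·t) = 1.8 → t = ln(6.622/1.8)/k = 258200 s = 71.71 h.
Distance = v·t = 0.62·258200 = 160100 m = 160.1 km.

160 km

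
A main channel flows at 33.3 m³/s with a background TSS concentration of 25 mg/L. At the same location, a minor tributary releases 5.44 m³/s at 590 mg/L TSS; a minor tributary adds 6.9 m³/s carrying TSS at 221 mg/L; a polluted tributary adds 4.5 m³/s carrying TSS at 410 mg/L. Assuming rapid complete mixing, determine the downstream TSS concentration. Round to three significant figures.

148 mg/L

Mixed concentration C = ΣQC/ΣQ = (33.30·25.00 + 5.440·590.0 + 6.900·221.0 + 4.500·410.0) / 50.14 = 7412/50.14 = 147.8 mg/L.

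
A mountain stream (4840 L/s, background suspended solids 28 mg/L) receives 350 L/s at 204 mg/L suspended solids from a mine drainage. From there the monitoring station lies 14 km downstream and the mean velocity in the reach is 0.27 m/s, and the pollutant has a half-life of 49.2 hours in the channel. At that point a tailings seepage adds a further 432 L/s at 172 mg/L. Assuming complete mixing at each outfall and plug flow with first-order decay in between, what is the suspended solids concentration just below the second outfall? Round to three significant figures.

Mass balance: C = (4840·28.00 + 350.0·204.0) / 5190 = 206900/5190 = 39.87 mg/L; combined flow 5190 L/s.
Travel time t = 14·1000 / 0.27 = 51850 s = 14.40 h.
Half-life 49.2 h → k = ln 2 / 49.2 = 0.01409 h⁻¹ = 0.3381 d⁻¹.
Applying C = C₀e^(−kt): 39.87 × 0.8163 = 32.55 mg/L.
At the second outfall, C = (5190·32.55 + 432.0·172.0) / (5190 + 432.0) = 43.26 mg/L.

43.3 mg/L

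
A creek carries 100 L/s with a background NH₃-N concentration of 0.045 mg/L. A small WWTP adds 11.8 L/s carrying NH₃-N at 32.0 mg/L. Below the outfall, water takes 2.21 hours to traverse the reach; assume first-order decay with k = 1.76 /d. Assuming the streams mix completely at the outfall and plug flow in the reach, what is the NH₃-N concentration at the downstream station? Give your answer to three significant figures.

Mixed concentration C = ΣQC/ΣQ = (100.0·0.04500 + 11.80·32.00) / 111.8 = 382.1/111.8 = 3.418 mg/L.
Applying C = C₀e^(−kt): 3.418 × 0.8504 = 2.906 mg/L.

2.91 mg/L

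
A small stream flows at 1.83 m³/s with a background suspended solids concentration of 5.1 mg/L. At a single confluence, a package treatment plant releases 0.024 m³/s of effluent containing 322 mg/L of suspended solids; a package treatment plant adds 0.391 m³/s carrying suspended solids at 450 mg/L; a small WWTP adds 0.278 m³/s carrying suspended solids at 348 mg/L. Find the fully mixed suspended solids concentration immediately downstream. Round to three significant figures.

After mixing, C = (1.830·5.100 + 0.02400·322.0 + 0.3910·450.0 + 0.2780·348.0) / 2.523 = 289.8/2.523 = 114.8 mg/L.

115 mg/L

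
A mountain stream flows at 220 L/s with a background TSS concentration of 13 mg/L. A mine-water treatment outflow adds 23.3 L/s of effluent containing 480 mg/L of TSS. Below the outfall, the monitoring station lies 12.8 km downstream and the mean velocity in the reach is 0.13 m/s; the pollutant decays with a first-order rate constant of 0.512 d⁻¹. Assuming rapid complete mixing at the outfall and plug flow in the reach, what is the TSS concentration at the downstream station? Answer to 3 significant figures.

Flow-weighted average: C = (220.0·13.00 + 23.30·480.0) / 243.3 = 14040/243.3 = 57.72 mg/L.
Travel time t = 12.8·1000 / 0.13 = 98460 s = 27.35 h.
Decay over the reach: 57.72·exp(−kt) = 57.72·0.5580 = 32.21 mg/L.

32.2 mg/L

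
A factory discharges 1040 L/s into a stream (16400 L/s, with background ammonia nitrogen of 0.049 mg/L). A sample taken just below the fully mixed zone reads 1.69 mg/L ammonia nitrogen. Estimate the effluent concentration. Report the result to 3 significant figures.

27.6 mg/L

Mass balance: 16400·0.04900 + 1040·Cₑ = 17440·1.690
→ Cₑ = (17440·1.690 − 16400·0.04900) / 1040 = 27.57 mg/L.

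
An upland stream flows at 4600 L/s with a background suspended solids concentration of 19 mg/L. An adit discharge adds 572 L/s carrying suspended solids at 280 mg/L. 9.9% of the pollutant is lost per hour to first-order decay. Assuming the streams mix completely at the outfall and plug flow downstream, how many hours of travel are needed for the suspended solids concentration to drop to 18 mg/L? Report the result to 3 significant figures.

9.38 h

Mass balance: C = (4600·19.00 + 572.0·280.0) / 5172 = 247600/5172 = 47.87 mg/L.
9.9%/h lost → k = −ln(1 − 0.099) = 0.1043 h⁻¹.
47.87·exp(−k·t) = 18 → t = ln(47.87/18)/k = 33770 s = 9.382 h.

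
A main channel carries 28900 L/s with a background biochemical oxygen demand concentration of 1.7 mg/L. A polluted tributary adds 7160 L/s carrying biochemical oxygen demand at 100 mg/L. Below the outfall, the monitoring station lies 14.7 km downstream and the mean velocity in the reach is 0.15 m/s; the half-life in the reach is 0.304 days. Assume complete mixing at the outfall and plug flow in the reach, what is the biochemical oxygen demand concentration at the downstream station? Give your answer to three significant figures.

After mixing, C = (28900·1.700 + 7160·100.0) / 36060 = 765100/36060 = 21.22 mg/L.
Travel time t = 14.7·1000 / 0.15 = 98000 s = 27.22 h.
Half-life 0.304 d → k = ln 2 / 0.304 = 2.280 d⁻¹.
First-order decay: C = 21.22·exp(−k·t) = 21.22·0.07530 = 1.598 mg/L.

1.60 mg/L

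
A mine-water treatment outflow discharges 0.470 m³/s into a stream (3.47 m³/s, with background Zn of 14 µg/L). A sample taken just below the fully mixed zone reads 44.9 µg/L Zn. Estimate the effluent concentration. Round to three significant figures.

273 µg/L

Mass balance: 3.470·14.00 + 0.4700·Cₑ = 3.940·44.90
→ Cₑ = (3.940·44.90 − 3.470·14.00) / 0.4700 = 273.0 µg/L.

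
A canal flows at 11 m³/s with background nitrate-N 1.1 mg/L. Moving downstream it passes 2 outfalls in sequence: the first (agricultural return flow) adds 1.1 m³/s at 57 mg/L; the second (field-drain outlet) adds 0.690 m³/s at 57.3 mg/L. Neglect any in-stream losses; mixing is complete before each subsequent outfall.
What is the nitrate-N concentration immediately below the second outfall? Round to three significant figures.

8.94 mg/L

Below outfall 1: Q → 12.10 m³/s, C = (11.00·1.100 + 1.100·57.00)/12.10 = 6.182 mg/L.
Below outfall 2: Q → 12.79 m³/s, C = (12.10·6.182 + 0.6900·57.30)/12.79 = 8.940 mg/L.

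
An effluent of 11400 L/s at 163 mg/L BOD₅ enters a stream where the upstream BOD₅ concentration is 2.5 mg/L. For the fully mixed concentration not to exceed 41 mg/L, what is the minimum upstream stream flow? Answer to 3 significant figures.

Set C_mix = 41: (Q·2.500 + 11400·163.0) / (Q + 11400) = 41
→ Q = 11400·(163.0 − 41)/(41 − 2.500) = 36120 L/s.

36100 L/s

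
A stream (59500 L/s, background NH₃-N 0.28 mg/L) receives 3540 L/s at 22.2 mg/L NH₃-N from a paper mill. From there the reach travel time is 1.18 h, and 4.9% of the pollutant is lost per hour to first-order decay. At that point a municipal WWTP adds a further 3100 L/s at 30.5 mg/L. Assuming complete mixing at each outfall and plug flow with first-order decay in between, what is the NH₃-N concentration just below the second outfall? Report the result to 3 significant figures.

After mixing, C = (59500·0.2800 + 3540·22.20) / 63040 = 95250/63040 = 1.511 mg/L; combined flow 63040 L/s.
4.9%/h lost → k = −ln(1 − 0.049) = 0.05024 h⁻¹.
Applying C = C₀e^(−kt): 1.511 × 0.9424 = 1.424 mg/L.
At the second outfall, C = (63040·1.424 + 3100·30.50) / (63040 + 3100) = 2.787 mg/L.

2.79 mg/L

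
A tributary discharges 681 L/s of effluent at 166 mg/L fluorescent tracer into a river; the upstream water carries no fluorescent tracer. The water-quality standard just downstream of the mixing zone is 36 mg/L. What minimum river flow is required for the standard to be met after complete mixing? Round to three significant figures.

2460 L/s

Set C_mix = 36: (Q·0 + 681.0·166.0) / (Q + 681.0) = 36
→ Q = 681.0·(166.0 − 36)/(36 − 0) = 2459 L/s.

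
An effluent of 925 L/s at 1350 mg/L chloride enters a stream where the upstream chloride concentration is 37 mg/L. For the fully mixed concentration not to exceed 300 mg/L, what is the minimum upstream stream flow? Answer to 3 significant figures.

3690 L/s

Set C_mix = 300: (Q·37.00 + 925.0·1350) / (Q + 925.0) = 300
→ Q = 925.0·(1350 − 300)/(300 − 37.00) = 3693 L/s.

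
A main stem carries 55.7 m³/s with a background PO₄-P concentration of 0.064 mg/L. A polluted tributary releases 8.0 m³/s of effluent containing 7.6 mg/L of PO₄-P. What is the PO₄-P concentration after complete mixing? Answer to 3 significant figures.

1.01 mg/L

Mass balance: C = (55.70·0.06400 + 8.000·7.600) / 63.70 = 64.36/63.70 = 1.010 mg/L.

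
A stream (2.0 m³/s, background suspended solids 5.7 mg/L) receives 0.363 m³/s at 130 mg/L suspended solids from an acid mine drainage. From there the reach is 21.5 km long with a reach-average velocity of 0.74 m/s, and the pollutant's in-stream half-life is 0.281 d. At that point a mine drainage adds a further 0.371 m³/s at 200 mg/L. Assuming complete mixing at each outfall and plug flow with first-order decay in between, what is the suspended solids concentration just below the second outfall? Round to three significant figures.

Mass balance: C = (2.000·5.700 + 0.3630·130.0) / 2.363 = 58.59/2.363 = 24.79 mg/L; combined flow 2.363 m³/s.
Travel time t = 21.5·1000 / 0.74 = 29050 s = 8.071 h.
Half-life 0.281 d → k = ln 2 / 0.281 = 2.467 d⁻¹.
After decay, C = 24.79 × e^(−kt) = 24.79 × 0.4363 = 10.82 mg/L.
Second outfall: C = (2.363·10.82 + 0.3710·200.0)/2.734 = 36.49 mg/L.

36.5 mg/L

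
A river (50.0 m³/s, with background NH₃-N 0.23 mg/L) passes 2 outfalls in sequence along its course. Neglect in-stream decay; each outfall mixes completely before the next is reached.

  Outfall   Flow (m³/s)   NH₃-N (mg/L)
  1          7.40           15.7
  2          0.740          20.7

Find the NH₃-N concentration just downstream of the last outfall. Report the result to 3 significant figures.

Outfall 1: combined Q = 57.40 m³/s; C = (50.00·0.2300 + 7.400·15.70)/57.40 = 2.224 mg/L.
Outfall 2: combined Q = 58.14 m³/s; C = (57.40·2.224 + 0.7400·20.70)/58.14 = 2.460 mg/L.

2.46 mg/L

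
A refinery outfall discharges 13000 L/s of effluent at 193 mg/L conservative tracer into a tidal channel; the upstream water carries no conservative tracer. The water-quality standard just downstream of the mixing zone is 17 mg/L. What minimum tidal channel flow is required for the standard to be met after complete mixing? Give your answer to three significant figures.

Set C_mix = 17: (Q·0 + 13000·193.0) / (Q + 13000) = 17
→ Q = 13000·(193.0 − 17)/(17 − 0) = 134600 L/s.

135000 L/s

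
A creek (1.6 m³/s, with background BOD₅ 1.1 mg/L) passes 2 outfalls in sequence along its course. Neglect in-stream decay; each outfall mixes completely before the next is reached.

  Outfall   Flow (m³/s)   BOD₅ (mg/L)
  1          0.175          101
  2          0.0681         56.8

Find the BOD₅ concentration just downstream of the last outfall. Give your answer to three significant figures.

12.6 mg/L

After outfall 1: Q = 1.600 + 0.1750 = 1.775 m³/s; C = (1.600·1.100 + 0.1750·101.0)/1.775 = 10.95 mg/L.
After outfall 2: Q = 1.775 + 0.06810 = 1.843 m³/s; C = (1.775·10.95 + 0.06810·56.80)/1.843 = 12.64 mg/L.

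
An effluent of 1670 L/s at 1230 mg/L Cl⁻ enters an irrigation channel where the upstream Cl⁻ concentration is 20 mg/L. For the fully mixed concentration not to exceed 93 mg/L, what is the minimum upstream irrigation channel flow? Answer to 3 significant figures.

26000 L/s

Set C_mix = 93: (Q·20.00 + 1670·1230) / (Q + 1670) = 93
→ Q = 1670·(1230 − 93)/(93 − 20.00) = 26010 L/s.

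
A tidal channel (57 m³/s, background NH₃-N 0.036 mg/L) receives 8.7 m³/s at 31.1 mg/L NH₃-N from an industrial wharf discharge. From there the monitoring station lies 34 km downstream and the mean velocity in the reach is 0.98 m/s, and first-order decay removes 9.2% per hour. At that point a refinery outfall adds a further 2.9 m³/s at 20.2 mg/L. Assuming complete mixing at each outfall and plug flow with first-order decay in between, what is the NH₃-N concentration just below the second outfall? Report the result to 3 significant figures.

Mixed concentration C = ΣQC/ΣQ = (57.00·0.03600 + 8.700·31.10) / 65.70 = 272.6/65.70 = 4.149 mg/L; combined flow 65.70 m³/s.
Travel time t = 34·1000 / 0.98 = 34690 s = 9.637 h.
9.2%/h lost → k = −ln(1 − 0.092) = 0.09651 h⁻¹.
Applying C = C₀e^(−kt): 4.149 × 0.3945 = 1.637 mg/L.
At the second outfall, C = (65.70·1.637 + 2.900·20.20) / (65.70 + 2.900) = 2.422 mg/L.

2.42 mg/L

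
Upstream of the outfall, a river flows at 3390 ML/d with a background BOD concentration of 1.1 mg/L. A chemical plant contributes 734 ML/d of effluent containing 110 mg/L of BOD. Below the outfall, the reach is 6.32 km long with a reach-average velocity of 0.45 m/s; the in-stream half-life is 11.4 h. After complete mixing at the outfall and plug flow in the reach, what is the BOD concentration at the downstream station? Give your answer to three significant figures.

16.2 mg/L

Mass balance: C = (3390·1.100 + 734.0·110.0) / 4124 = 84470/4124 = 20.48 mg/L.
Travel time t = 6.32·1000 / 0.45 = 14040 s = 3.901 h.
Half-life 11.4 h → k = ln 2 / 11.4 = 0.06080 h⁻¹ = 1.459 d⁻¹.
After decay, C = 20.48 × e^(−kt) = 20.48 × 0.7888 = 16.16 mg/L.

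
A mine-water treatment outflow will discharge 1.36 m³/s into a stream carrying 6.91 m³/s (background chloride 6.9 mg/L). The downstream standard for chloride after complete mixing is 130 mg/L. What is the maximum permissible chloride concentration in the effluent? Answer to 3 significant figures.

At the limit, (Qr·Cr + Qe·Cₑ)/(Qr + Qe) = 130:
Cₑ = (8.270·130 − 6.910·6.900) / 1.360 = 755.5 mg/L.

755 mg/L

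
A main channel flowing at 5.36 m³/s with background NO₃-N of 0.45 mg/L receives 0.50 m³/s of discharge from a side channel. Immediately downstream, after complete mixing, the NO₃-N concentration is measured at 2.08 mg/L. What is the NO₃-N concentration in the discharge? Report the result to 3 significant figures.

Mass balance: 5.360·0.4500 + 0.5000·Cₑ = 5.860·2.080
→ Cₑ = (5.860·2.080 − 5.360·0.4500) / 0.5000 = 19.55 mg/L.

19.6 mg/L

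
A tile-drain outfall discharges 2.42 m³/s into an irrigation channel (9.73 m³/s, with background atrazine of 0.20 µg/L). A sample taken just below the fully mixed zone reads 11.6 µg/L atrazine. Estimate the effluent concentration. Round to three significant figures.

57.4 µg/L

Mass balance: 9.730·0.2000 + 2.420·Cₑ = 12.15·11.60
→ Cₑ = (12.15·11.60 − 9.730·0.2000) / 2.420 = 57.44 µg/L.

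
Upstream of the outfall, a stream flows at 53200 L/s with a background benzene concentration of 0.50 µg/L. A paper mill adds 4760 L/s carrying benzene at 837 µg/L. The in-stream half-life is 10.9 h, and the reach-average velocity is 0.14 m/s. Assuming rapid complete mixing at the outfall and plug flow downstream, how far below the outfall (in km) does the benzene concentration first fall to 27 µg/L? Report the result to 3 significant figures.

Flow-weighted average: C = (53200·0.5000 + 4760·837.0) / 57960 = 4011000/57960 = 69.20 µg/L.
Half-life 10.9 h → k = ln 2 / 10.9 = 0.06359 h⁻¹ = 1.526 d⁻¹.
Set 69.20·exp(−k·t) = 27 → t = ln(69.20/27)/k = 53280 s = 14.80 h.
Distance = v·t = 0.14·53280 = 7459 m = 7.459 km.

7.46 km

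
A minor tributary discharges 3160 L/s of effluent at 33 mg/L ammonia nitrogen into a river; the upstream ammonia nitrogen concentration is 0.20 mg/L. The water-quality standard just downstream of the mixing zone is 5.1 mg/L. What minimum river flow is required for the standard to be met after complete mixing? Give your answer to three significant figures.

Set C_mix = 5.1: (Q·0.2000 + 3160·33.00) / (Q + 3160) = 5.1
→ Q = 3160·(33.00 − 5.1)/(5.1 − 0.2000) = 17990 L/s.

18000 L/s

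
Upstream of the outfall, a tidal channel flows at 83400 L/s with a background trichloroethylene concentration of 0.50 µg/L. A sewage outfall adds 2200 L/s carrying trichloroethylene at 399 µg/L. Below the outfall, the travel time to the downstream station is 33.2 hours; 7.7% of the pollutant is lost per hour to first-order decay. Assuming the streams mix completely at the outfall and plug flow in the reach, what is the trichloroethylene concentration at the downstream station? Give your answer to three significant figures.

Mass balance: C = (83400·0.5000 + 2200·399.0) / 85600 = 919500/85600 = 10.74 µg/L.
7.7%/h lost → k = −ln(1 − 0.077) = 0.08013 h⁻¹.
Decay over the reach: 10.74·exp(−kt) = 10.74·0.06994 = 0.7512 µg/L.

0.751 µg/L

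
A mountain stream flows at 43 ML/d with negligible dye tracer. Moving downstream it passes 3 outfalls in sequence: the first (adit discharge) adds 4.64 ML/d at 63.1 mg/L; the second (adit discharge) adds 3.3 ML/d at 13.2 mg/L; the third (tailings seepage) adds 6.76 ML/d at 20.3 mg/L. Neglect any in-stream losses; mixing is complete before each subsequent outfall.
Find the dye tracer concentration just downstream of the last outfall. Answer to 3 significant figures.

8.21 mg/L

After outfall 1: Q = 43.00 + 4.640 = 47.64 ML/d; C = (43.00·0 + 4.640·63.10)/47.64 = 6.146 mg/L.
After outfall 2: Q = 47.64 + 3.300 = 50.94 ML/d; C = (47.64·6.146 + 3.300·13.20)/50.94 = 6.603 mg/L.
After outfall 3: Q = 50.94 + 6.760 = 57.70 ML/d; C = (50.94·6.603 + 6.760·20.30)/57.70 = 8.207 mg/L.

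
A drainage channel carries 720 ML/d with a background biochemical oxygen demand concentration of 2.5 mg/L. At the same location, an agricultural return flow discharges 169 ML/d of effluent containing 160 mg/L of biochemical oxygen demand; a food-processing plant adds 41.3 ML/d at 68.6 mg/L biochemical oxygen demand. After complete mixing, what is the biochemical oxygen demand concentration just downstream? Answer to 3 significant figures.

Mixed concentration C = ΣQC/ΣQ = (720.0·2.500 + 169.0·160.0 + 41.30·68.60) / 930.3 = 31670/930.3 = 34.05 mg/L.

34.0 mg/L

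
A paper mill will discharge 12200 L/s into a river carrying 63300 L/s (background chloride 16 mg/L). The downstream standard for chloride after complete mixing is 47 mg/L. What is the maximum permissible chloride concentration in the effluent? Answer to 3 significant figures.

208 mg/L

At the limit, (Qr·Cr + Qe·Cₑ)/(Qr + Qe) = 47:
Cₑ = (75500·47 − 63300·16.00) / 12200 = 207.8 mg/L.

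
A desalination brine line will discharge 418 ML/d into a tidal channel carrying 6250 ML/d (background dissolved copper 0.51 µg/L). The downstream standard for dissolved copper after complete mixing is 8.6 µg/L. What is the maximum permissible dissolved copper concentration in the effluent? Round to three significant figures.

At the limit, (Qr·Cr + Qe·Cₑ)/(Qr + Qe) = 8.6:
Cₑ = (6668·8.6 − 6250·0.5100) / 418.0 = 129.6 µg/L.

130 µg/L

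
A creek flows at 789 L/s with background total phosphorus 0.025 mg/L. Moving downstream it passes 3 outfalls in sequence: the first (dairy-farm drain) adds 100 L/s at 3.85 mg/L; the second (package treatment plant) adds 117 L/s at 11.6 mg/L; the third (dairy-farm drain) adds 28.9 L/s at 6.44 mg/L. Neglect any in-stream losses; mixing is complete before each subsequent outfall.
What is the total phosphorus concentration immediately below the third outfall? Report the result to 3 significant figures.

Below outfall 1: Q → 889.0 L/s, C = (789.0·0.02500 + 100.0·3.850)/889.0 = 0.4553 mg/L.
Below outfall 2: Q → 1006 L/s, C = (889.0·0.4553 + 117.0·11.60)/1006 = 1.751 mg/L.
Below outfall 3: Q → 1035 L/s, C = (1006·1.751 + 28.90·6.440)/1035 = 1.882 mg/L.

1.88 mg/L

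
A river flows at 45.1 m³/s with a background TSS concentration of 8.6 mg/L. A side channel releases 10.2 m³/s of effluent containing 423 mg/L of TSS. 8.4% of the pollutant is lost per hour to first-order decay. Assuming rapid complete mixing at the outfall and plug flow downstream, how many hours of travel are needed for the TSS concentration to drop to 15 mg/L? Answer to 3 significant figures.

Mass balance: C = (45.10·8.600 + 10.20·423.0) / 55.30 = 4702/55.30 = 85.04 mg/L.
8.4%/h lost → k = −ln(1 − 0.084) = 0.08774 h⁻¹.
85.04·exp(−k·t) = 15 → t = ln(85.04/15)/k = 71190 s = 19.77 h.

19.8 h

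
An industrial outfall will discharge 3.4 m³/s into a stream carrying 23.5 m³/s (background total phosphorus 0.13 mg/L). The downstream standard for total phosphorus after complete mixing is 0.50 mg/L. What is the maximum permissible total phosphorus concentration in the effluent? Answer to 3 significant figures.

At the limit, (Qr·Cr + Qe·Cₑ)/(Qr + Qe) = 0.50:
Cₑ = (26.90·0.50 − 23.50·0.1300) / 3.400 = 3.057 mg/L.

3.06 mg/L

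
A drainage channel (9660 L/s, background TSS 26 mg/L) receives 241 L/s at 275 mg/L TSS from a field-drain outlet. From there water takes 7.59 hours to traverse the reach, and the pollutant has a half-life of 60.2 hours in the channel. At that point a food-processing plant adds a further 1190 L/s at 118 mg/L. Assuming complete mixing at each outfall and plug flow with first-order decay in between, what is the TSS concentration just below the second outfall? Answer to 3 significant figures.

Conservation of mass: C = (9660·26.00 + 241.0·275.0) / 9901 = 317400/9901 = 32.06 mg/L; combined flow 9901 L/s.
Half-life 60.2 h → k = ln 2 / 60.2 = 0.01151 h⁻¹ = 0.2763 d⁻¹.
First-order decay: C = 32.06·exp(−k·t) = 32.06·0.9163 = 29.38 mg/L.
Second outfall: C = (9901·29.38 + 1190·118.0)/11090 = 38.89 mg/L.

38.9 mg/L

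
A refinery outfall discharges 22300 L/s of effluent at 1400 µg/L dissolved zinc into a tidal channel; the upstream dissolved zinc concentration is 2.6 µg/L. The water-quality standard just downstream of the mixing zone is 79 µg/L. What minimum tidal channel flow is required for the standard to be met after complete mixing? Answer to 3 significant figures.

386000 L/s

Set C_mix = 79: (Q·2.600 + 22300·1400) / (Q + 22300) = 79
→ Q = 22300·(1400 − 79)/(79 − 2.600) = 385600 L/s.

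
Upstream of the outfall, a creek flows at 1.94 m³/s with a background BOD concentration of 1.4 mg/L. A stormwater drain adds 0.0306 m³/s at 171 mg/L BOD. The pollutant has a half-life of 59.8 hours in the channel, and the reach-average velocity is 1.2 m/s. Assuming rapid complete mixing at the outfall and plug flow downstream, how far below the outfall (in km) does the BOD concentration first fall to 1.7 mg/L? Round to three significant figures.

322 km

Mass balance: C = (1.940·1.400 + 0.03060·171.0) / 1.971 = 7.949/1.971 = 4.034 mg/L.
Half-life 59.8 h → k = ln 2 / 59.8 = 0.01159 h⁻¹ = 0.2782 d⁻¹.
Set 4.034·exp(−k·t) = 1.7 → t = ln(4.034/1.7)/k = 268400 s = 74.54 h.
Distance = v·t = 1.2·268400 = 322000 m = 322.0 km.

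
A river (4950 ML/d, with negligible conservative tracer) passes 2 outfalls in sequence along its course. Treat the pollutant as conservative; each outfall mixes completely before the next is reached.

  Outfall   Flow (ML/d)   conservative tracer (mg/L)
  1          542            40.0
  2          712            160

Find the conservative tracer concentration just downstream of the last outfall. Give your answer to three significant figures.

21.9 mg/L

Below outfall 1: Q → 5492 ML/d, C = (4950·0 + 542.0·40.00)/5492 = 3.948 mg/L.
Below outfall 2: Q → 6204 ML/d, C = (5492·3.948 + 712.0·160.0)/6204 = 21.86 mg/L.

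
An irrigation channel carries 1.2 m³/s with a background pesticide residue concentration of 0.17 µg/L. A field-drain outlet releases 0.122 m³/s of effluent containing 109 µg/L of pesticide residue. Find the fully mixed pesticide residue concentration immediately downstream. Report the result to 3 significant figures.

Flow-weighted average: C = (1.200·0.1700 + 0.1220·109.0) / 1.322 = 13.50/1.322 = 10.21 µg/L.

10.2 µg/L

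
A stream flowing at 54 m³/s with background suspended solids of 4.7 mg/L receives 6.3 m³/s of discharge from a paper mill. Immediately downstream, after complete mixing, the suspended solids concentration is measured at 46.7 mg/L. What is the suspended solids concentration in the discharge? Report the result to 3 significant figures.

Mass balance: 54.00·4.700 + 6.300·Cₑ = 60.30·46.70
→ Cₑ = (60.30·46.70 − 54.00·4.700) / 6.300 = 406.7 mg/L.

407 mg/L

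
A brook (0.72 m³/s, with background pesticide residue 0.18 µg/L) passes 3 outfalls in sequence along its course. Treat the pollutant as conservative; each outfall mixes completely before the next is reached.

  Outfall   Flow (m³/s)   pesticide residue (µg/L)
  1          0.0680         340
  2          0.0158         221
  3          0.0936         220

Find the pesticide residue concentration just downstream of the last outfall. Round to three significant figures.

After outfall 1: Q = 0.7200 + 0.06800 = 0.7880 m³/s; C = (0.7200·0.1800 + 0.06800·340.0)/0.7880 = 29.50 µg/L.
After outfall 2: Q = 0.7880 + 0.01580 = 0.8038 m³/s; C = (0.7880·29.50 + 0.01580·221.0)/0.8038 = 33.27 µg/L.
After outfall 3: Q = 0.8038 + 0.09360 = 0.8974 m³/s; C = (0.8038·33.27 + 0.09360·220.0)/0.8974 = 52.75 µg/L.

52.7 µg/L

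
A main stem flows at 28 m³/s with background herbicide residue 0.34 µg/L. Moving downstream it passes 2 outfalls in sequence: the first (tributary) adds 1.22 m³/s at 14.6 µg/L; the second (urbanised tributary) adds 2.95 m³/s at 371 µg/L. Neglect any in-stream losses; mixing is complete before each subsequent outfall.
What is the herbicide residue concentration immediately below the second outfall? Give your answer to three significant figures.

Outfall 1: combined Q = 29.22 m³/s; C = (28.00·0.3400 + 1.220·14.60)/29.22 = 0.9354 µg/L.
Outfall 2: combined Q = 32.17 m³/s; C = (29.22·0.9354 + 2.950·371.0)/32.17 = 34.87 µg/L.

34.9 µg/L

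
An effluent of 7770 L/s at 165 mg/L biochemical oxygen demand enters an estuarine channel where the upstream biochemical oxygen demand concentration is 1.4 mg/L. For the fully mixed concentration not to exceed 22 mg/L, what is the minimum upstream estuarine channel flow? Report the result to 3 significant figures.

53900 L/s

Set C_mix = 22: (Q·1.400 + 7770·165.0) / (Q + 7770) = 22
→ Q = 7770·(165.0 − 22)/(22 − 1.400) = 53940 L/s.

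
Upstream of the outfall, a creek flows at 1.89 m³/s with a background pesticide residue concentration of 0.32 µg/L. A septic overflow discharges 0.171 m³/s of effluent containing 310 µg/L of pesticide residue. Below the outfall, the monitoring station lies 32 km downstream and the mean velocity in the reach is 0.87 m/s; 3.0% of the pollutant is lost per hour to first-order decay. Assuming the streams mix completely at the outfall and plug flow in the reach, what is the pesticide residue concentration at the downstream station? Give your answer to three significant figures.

19.1 µg/L

Conservation of mass: C = (1.890·0.3200 + 0.1710·310.0) / 2.061 = 53.61/2.061 = 26.01 µg/L.
Travel time t = 32·1000 / 0.87 = 36780 s = 10.22 h.
3.0%/h lost → k = −ln(1 − 0.03) = 0.03046 h⁻¹.
After decay, C = 26.01 × e^(−kt) = 26.01 × 0.7326 = 19.06 µg/L.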